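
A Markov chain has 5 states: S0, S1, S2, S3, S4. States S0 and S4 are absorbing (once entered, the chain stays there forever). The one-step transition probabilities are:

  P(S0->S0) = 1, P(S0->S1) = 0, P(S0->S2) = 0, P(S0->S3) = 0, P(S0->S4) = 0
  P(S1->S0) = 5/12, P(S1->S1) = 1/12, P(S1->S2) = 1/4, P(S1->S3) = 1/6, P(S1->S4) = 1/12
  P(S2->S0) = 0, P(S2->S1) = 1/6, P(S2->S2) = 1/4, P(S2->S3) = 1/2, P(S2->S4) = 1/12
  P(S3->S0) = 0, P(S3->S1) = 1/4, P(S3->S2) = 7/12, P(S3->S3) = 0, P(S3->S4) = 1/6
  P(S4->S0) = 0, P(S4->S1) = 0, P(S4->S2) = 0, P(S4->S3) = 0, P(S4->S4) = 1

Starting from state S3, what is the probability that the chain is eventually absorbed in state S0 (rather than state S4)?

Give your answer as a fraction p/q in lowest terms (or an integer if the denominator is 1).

Answer: 205/518

Derivation:
Let a_i = P(absorbed in S0 | start in state i).
Boundary conditions: a_S0 = 1, a_S4 = 0.
For each transient state i, a_i = sum_j P(i->j) * a_j:
  a_S1 = 5/12*a_S0 + 1/12*a_S1 + 1/4*a_S2 + 1/6*a_S3 + 1/12*a_S4
  a_S2 = 0*a_S0 + 1/6*a_S1 + 1/4*a_S2 + 1/2*a_S3 + 1/12*a_S4
  a_S3 = 0*a_S0 + 1/4*a_S1 + 7/12*a_S2 + 0*a_S3 + 1/6*a_S4

Substituting a_S0 = 1 and a_S4 = 0, rearrange to (I - Q) a = r where r[i] = P(i -> S0):
  [11/12, -1/4, -1/6] . (a_S1, a_S2, a_S3) = 5/12
  [-1/6, 3/4, -1/2] . (a_S1, a_S2, a_S3) = 0
  [-1/4, -7/12, 1] . (a_S1, a_S2, a_S3) = 0

Solving yields:
  a_S1 = 165/259
  a_S2 = 15/37
  a_S3 = 205/518

Starting state is S3, so the absorption probability is a_S3 = 205/518.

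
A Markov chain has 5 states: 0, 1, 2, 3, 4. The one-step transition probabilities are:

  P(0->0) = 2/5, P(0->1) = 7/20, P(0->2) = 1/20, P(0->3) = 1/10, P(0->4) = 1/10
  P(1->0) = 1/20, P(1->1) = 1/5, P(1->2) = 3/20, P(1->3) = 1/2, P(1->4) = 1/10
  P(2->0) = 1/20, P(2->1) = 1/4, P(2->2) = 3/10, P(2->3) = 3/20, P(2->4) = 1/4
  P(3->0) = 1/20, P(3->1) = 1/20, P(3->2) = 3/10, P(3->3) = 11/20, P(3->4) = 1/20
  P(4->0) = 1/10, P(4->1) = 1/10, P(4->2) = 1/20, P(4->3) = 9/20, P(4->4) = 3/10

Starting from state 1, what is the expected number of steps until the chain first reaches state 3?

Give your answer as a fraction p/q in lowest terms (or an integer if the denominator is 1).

Let h_i = expected steps to first reach 3 from state i.
Boundary: h_3 = 0.
First-step equations for the other states:
  h_0 = 1 + 2/5*h_0 + 7/20*h_1 + 1/20*h_2 + 1/10*h_3 + 1/10*h_4
  h_1 = 1 + 1/20*h_0 + 1/5*h_1 + 3/20*h_2 + 1/2*h_3 + 1/10*h_4
  h_2 = 1 + 1/20*h_0 + 1/4*h_1 + 3/10*h_2 + 3/20*h_3 + 1/4*h_4
  h_4 = 1 + 1/10*h_0 + 1/10*h_1 + 1/20*h_2 + 9/20*h_3 + 3/10*h_4

Substituting h_3 = 0 and rearranging gives the linear system (I - Q) h = 1:
  [3/5, -7/20, -1/20, -1/10] . (h_0, h_1, h_2, h_4) = 1
  [-1/20, 4/5, -3/20, -1/10] . (h_0, h_1, h_2, h_4) = 1
  [-1/20, -1/4, 7/10, -1/4] . (h_0, h_1, h_2, h_4) = 1
  [-1/10, -1/10, -1/20, 7/10] . (h_0, h_1, h_2, h_4) = 1

Solving yields:
  h_0 = 112280/29327
  h_1 = 72400/29327
  h_2 = 102780/29327
  h_4 = 75620/29327

Starting state is 1, so the expected hitting time is h_1 = 72400/29327.

Answer: 72400/29327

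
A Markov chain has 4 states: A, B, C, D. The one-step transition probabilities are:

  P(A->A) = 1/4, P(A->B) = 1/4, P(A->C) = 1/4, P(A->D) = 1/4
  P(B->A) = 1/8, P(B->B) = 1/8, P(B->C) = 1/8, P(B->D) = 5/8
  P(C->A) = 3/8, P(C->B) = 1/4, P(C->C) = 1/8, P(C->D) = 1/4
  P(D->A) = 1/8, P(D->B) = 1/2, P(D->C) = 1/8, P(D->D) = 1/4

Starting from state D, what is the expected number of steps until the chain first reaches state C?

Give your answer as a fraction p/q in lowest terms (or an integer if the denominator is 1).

Let h_i = expected steps to first reach C from state i.
Boundary: h_C = 0.
First-step equations for the other states:
  h_A = 1 + 1/4*h_A + 1/4*h_B + 1/4*h_C + 1/4*h_D
  h_B = 1 + 1/8*h_A + 1/8*h_B + 1/8*h_C + 5/8*h_D
  h_D = 1 + 1/8*h_A + 1/2*h_B + 1/8*h_C + 1/4*h_D

Substituting h_C = 0 and rearranging gives the linear system (I - Q) h = 1:
  [3/4, -1/4, -1/4] . (h_A, h_B, h_D) = 1
  [-1/8, 7/8, -5/8] . (h_A, h_B, h_D) = 1
  [-1/8, -1/2, 3/4] . (h_A, h_B, h_D) = 1

Solving yields:
  h_A = 6
  h_B = 7
  h_D = 7

Starting state is D, so the expected hitting time is h_D = 7.

Answer: 7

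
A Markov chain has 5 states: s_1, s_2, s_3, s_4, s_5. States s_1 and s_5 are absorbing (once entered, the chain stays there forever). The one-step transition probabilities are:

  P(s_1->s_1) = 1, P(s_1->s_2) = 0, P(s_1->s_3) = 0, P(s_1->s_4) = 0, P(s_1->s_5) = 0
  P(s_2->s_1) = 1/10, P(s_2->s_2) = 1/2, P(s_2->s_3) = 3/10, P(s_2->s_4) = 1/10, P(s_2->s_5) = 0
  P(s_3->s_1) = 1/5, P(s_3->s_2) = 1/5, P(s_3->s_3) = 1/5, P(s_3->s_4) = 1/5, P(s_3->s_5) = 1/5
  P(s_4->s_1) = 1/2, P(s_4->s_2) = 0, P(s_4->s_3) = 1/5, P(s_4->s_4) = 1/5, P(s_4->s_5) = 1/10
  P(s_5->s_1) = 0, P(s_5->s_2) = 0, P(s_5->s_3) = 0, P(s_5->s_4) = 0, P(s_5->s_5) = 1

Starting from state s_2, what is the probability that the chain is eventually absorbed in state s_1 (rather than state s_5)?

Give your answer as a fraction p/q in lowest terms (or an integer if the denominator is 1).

Let a_i = P(absorbed in s_1 | start in state i).
Boundary conditions: a_s_1 = 1, a_s_5 = 0.
For each transient state i, a_i = sum_j P(i->j) * a_j:
  a_s_2 = 1/10*a_s_1 + 1/2*a_s_2 + 3/10*a_s_3 + 1/10*a_s_4 + 0*a_s_5
  a_s_3 = 1/5*a_s_1 + 1/5*a_s_2 + 1/5*a_s_3 + 1/5*a_s_4 + 1/5*a_s_5
  a_s_4 = 1/2*a_s_1 + 0*a_s_2 + 1/5*a_s_3 + 1/5*a_s_4 + 1/10*a_s_5

Substituting a_s_1 = 1 and a_s_5 = 0, rearrange to (I - Q) a = r where r[i] = P(i -> s_1):
  [1/2, -3/10, -1/10] . (a_s_2, a_s_3, a_s_4) = 1/10
  [-1/5, 4/5, -1/5] . (a_s_2, a_s_3, a_s_4) = 1/5
  [0, -1/5, 4/5] . (a_s_2, a_s_3, a_s_4) = 1/2

Solving yields:
  a_s_2 = 91/124
  a_s_3 = 39/62
  a_s_4 = 97/124

Starting state is s_2, so the absorption probability is a_s_2 = 91/124.

Answer: 91/124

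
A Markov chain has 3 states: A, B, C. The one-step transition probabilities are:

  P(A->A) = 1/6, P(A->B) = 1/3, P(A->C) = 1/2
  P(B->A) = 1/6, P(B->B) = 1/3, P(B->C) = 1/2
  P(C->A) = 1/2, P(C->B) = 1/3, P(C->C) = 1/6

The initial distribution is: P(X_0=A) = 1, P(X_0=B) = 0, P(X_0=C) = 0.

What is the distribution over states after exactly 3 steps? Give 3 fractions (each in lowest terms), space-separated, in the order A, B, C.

Answer: 5/18 1/3 7/18

Derivation:
Propagating the distribution step by step (d_{t+1} = d_t * P):
d_0 = (A=1, B=0, C=0)
  d_1[A] = 1*1/6 + 0*1/6 + 0*1/2 = 1/6
  d_1[B] = 1*1/3 + 0*1/3 + 0*1/3 = 1/3
  d_1[C] = 1*1/2 + 0*1/2 + 0*1/6 = 1/2
d_1 = (A=1/6, B=1/3, C=1/2)
  d_2[A] = 1/6*1/6 + 1/3*1/6 + 1/2*1/2 = 1/3
  d_2[B] = 1/6*1/3 + 1/3*1/3 + 1/2*1/3 = 1/3
  d_2[C] = 1/6*1/2 + 1/3*1/2 + 1/2*1/6 = 1/3
d_2 = (A=1/3, B=1/3, C=1/3)
  d_3[A] = 1/3*1/6 + 1/3*1/6 + 1/3*1/2 = 5/18
  d_3[B] = 1/3*1/3 + 1/3*1/3 + 1/3*1/3 = 1/3
  d_3[C] = 1/3*1/2 + 1/3*1/2 + 1/3*1/6 = 7/18
d_3 = (A=5/18, B=1/3, C=7/18)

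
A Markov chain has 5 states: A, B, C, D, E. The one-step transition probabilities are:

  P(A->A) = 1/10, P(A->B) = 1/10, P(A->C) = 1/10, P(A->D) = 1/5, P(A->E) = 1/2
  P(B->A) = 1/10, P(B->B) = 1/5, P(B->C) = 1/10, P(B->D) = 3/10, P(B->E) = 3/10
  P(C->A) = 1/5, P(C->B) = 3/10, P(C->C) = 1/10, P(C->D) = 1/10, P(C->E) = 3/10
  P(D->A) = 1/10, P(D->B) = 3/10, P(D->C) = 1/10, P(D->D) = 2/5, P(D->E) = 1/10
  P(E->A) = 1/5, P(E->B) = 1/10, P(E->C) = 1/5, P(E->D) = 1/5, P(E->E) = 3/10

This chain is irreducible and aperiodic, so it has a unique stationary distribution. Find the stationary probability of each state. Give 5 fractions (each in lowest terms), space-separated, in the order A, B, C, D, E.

Answer: 1199/8540 841/4270 109/854 2209/8540 118/427

Derivation:
The stationary distribution satisfies pi = pi * P, i.e.:
  pi_A = 1/10*pi_A + 1/10*pi_B + 1/5*pi_C + 1/10*pi_D + 1/5*pi_E
  pi_B = 1/10*pi_A + 1/5*pi_B + 3/10*pi_C + 3/10*pi_D + 1/10*pi_E
  pi_C = 1/10*pi_A + 1/10*pi_B + 1/10*pi_C + 1/10*pi_D + 1/5*pi_E
  pi_D = 1/5*pi_A + 3/10*pi_B + 1/10*pi_C + 2/5*pi_D + 1/5*pi_E
  pi_E = 1/2*pi_A + 3/10*pi_B + 3/10*pi_C + 1/10*pi_D + 3/10*pi_E
with normalization: pi_A + pi_B + pi_C + pi_D + pi_E = 1.

Using the first 4 balance equations plus normalization, the linear system A*pi = b is:
  [-9/10, 1/10, 1/5, 1/10, 1/5] . pi = 0
  [1/10, -4/5, 3/10, 3/10, 1/10] . pi = 0
  [1/10, 1/10, -9/10, 1/10, 1/5] . pi = 0
  [1/5, 3/10, 1/10, -3/5, 1/5] . pi = 0
  [1, 1, 1, 1, 1] . pi = 1

Solving yields:
  pi_A = 1199/8540
  pi_B = 841/4270
  pi_C = 109/854
  pi_D = 2209/8540
  pi_E = 118/427

Verification (pi * P):
  1199/8540*1/10 + 841/4270*1/10 + 109/854*1/5 + 2209/8540*1/10 + 118/427*1/5 = 1199/8540 = pi_A  (ok)
  1199/8540*1/10 + 841/4270*1/5 + 109/854*3/10 + 2209/8540*3/10 + 118/427*1/10 = 841/4270 = pi_B  (ok)
  1199/8540*1/10 + 841/4270*1/10 + 109/854*1/10 + 2209/8540*1/10 + 118/427*1/5 = 109/854 = pi_C  (ok)
  1199/8540*1/5 + 841/4270*3/10 + 109/854*1/10 + 2209/8540*2/5 + 118/427*1/5 = 2209/8540 = pi_D  (ok)
  1199/8540*1/2 + 841/4270*3/10 + 109/854*3/10 + 2209/8540*1/10 + 118/427*3/10 = 118/427 = pi_E  (ok)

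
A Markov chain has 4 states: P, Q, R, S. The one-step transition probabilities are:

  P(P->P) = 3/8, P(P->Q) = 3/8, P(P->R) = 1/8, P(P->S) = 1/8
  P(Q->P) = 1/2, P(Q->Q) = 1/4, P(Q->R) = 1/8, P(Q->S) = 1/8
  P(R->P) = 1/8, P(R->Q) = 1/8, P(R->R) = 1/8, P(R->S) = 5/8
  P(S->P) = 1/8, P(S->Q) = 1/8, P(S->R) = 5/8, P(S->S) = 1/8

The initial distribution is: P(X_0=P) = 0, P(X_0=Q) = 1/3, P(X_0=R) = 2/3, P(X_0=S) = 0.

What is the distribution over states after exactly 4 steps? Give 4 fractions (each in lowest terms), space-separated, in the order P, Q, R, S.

Propagating the distribution step by step (d_{t+1} = d_t * P):
d_0 = (P=0, Q=1/3, R=2/3, S=0)
  d_1[P] = 0*3/8 + 1/3*1/2 + 2/3*1/8 + 0*1/8 = 1/4
  d_1[Q] = 0*3/8 + 1/3*1/4 + 2/3*1/8 + 0*1/8 = 1/6
  d_1[R] = 0*1/8 + 1/3*1/8 + 2/3*1/8 + 0*5/8 = 1/8
  d_1[S] = 0*1/8 + 1/3*1/8 + 2/3*5/8 + 0*1/8 = 11/24
d_1 = (P=1/4, Q=1/6, R=1/8, S=11/24)
  d_2[P] = 1/4*3/8 + 1/6*1/2 + 1/8*1/8 + 11/24*1/8 = 1/4
  d_2[Q] = 1/4*3/8 + 1/6*1/4 + 1/8*1/8 + 11/24*1/8 = 5/24
  d_2[R] = 1/4*1/8 + 1/6*1/8 + 1/8*1/8 + 11/24*5/8 = 17/48
  d_2[S] = 1/4*1/8 + 1/6*1/8 + 1/8*5/8 + 11/24*1/8 = 3/16
d_2 = (P=1/4, Q=5/24, R=17/48, S=3/16)
  d_3[P] = 1/4*3/8 + 5/24*1/2 + 17/48*1/8 + 3/16*1/8 = 17/64
  d_3[Q] = 1/4*3/8 + 5/24*1/4 + 17/48*1/8 + 3/16*1/8 = 41/192
  d_3[R] = 1/4*1/8 + 5/24*1/8 + 17/48*1/8 + 3/16*5/8 = 7/32
  d_3[S] = 1/4*1/8 + 5/24*1/8 + 17/48*5/8 + 3/16*1/8 = 29/96
d_3 = (P=17/64, Q=41/192, R=7/32, S=29/96)
  d_4[P] = 17/64*3/8 + 41/192*1/2 + 7/32*1/8 + 29/96*1/8 = 139/512
  d_4[Q] = 17/64*3/8 + 41/192*1/4 + 7/32*1/8 + 29/96*1/8 = 335/1536
  d_4[R] = 17/64*1/8 + 41/192*1/8 + 7/32*1/8 + 29/96*5/8 = 53/192
  d_4[S] = 17/64*1/8 + 41/192*1/8 + 7/32*5/8 + 29/96*1/8 = 15/64
d_4 = (P=139/512, Q=335/1536, R=53/192, S=15/64)

Answer: 139/512 335/1536 53/192 15/64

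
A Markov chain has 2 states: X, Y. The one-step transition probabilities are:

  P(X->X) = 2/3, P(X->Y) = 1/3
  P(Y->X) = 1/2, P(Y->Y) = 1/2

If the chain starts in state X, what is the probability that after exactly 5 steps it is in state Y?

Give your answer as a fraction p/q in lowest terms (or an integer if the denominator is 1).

Answer: 1555/3888

Derivation:
Computing P^5 by repeated multiplication:
P^1 =
  X: [2/3, 1/3]
  Y: [1/2, 1/2]
P^2 =
  X: [11/18, 7/18]
  Y: [7/12, 5/12]
P^3 =
  X: [65/108, 43/108]
  Y: [43/72, 29/72]
P^4 =
  X: [389/648, 259/648]
  Y: [259/432, 173/432]
P^5 =
  X: [2333/3888, 1555/3888]
  Y: [1555/2592, 1037/2592]

(P^5)[X -> Y] = 1555/3888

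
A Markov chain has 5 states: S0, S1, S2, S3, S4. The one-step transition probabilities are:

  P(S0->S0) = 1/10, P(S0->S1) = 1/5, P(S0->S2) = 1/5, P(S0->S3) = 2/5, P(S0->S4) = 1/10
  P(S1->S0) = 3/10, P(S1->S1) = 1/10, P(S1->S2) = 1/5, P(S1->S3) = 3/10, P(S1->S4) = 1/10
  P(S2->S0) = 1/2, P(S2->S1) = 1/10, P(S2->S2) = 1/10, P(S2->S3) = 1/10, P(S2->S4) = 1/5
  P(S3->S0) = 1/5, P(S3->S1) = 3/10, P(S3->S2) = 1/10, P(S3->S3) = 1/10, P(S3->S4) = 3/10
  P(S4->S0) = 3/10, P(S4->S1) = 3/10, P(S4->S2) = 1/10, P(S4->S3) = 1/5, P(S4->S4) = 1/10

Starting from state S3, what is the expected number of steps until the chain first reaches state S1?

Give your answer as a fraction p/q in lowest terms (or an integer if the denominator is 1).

Let h_i = expected steps to first reach S1 from state i.
Boundary: h_S1 = 0.
First-step equations for the other states:
  h_S0 = 1 + 1/10*h_S0 + 1/5*h_S1 + 1/5*h_S2 + 2/5*h_S3 + 1/10*h_S4
  h_S2 = 1 + 1/2*h_S0 + 1/10*h_S1 + 1/10*h_S2 + 1/10*h_S3 + 1/5*h_S4
  h_S3 = 1 + 1/5*h_S0 + 3/10*h_S1 + 1/10*h_S2 + 1/10*h_S3 + 3/10*h_S4
  h_S4 = 1 + 3/10*h_S0 + 3/10*h_S1 + 1/10*h_S2 + 1/5*h_S3 + 1/10*h_S4

Substituting h_S1 = 0 and rearranging gives the linear system (I - Q) h = 1:
  [9/10, -1/5, -2/5, -1/10] . (h_S0, h_S2, h_S3, h_S4) = 1
  [-1/2, 9/10, -1/10, -1/5] . (h_S0, h_S2, h_S3, h_S4) = 1
  [-1/5, -1/10, 9/10, -3/10] . (h_S0, h_S2, h_S3, h_S4) = 1
  [-3/10, -1/10, -1/5, 9/10] . (h_S0, h_S2, h_S3, h_S4) = 1

Solving yields:
  h_S0 = 2415/548
  h_S2 = 670/137
  h_S3 = 2175/548
  h_S4 = 2195/548

Starting state is S3, so the expected hitting time is h_S3 = 2175/548.

Answer: 2175/548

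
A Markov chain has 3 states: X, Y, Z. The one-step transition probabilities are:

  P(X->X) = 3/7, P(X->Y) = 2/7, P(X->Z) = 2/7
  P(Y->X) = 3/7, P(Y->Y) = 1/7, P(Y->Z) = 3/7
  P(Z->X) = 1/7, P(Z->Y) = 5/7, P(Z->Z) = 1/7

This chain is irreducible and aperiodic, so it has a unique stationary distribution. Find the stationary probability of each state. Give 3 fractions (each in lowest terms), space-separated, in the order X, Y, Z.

Answer: 21/61 22/61 18/61

Derivation:
The stationary distribution satisfies pi = pi * P, i.e.:
  pi_X = 3/7*pi_X + 3/7*pi_Y + 1/7*pi_Z
  pi_Y = 2/7*pi_X + 1/7*pi_Y + 5/7*pi_Z
  pi_Z = 2/7*pi_X + 3/7*pi_Y + 1/7*pi_Z
with normalization: pi_X + pi_Y + pi_Z = 1.

Using the first 2 balance equations plus normalization, the linear system A*pi = b is:
  [-4/7, 3/7, 1/7] . pi = 0
  [2/7, -6/7, 5/7] . pi = 0
  [1, 1, 1] . pi = 1

Solving yields:
  pi_X = 21/61
  pi_Y = 22/61
  pi_Z = 18/61

Verification (pi * P):
  21/61*3/7 + 22/61*3/7 + 18/61*1/7 = 21/61 = pi_X  (ok)
  21/61*2/7 + 22/61*1/7 + 18/61*5/7 = 22/61 = pi_Y  (ok)
  21/61*2/7 + 22/61*3/7 + 18/61*1/7 = 18/61 = pi_Z  (ok)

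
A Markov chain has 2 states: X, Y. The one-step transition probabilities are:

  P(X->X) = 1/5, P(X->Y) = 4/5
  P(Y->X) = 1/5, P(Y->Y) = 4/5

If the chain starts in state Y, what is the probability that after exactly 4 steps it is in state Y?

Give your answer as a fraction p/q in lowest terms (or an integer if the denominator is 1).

Answer: 4/5

Derivation:
Computing P^4 by repeated multiplication:
P^1 =
  X: [1/5, 4/5]
  Y: [1/5, 4/5]
P^2 =
  X: [1/5, 4/5]
  Y: [1/5, 4/5]
P^3 =
  X: [1/5, 4/5]
  Y: [1/5, 4/5]
P^4 =
  X: [1/5, 4/5]
  Y: [1/5, 4/5]

(P^4)[Y -> Y] = 4/5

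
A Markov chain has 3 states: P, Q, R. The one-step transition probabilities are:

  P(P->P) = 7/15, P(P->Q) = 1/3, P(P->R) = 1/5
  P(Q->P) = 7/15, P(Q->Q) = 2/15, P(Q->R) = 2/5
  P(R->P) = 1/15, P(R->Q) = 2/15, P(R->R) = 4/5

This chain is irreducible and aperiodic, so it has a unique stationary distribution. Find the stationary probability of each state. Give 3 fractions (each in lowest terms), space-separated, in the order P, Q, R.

Answer: 3/13 7/39 23/39

Derivation:
The stationary distribution satisfies pi = pi * P, i.e.:
  pi_P = 7/15*pi_P + 7/15*pi_Q + 1/15*pi_R
  pi_Q = 1/3*pi_P + 2/15*pi_Q + 2/15*pi_R
  pi_R = 1/5*pi_P + 2/5*pi_Q + 4/5*pi_R
with normalization: pi_P + pi_Q + pi_R = 1.

Using the first 2 balance equations plus normalization, the linear system A*pi = b is:
  [-8/15, 7/15, 1/15] . pi = 0
  [1/3, -13/15, 2/15] . pi = 0
  [1, 1, 1] . pi = 1

Solving yields:
  pi_P = 3/13
  pi_Q = 7/39
  pi_R = 23/39

Verification (pi * P):
  3/13*7/15 + 7/39*7/15 + 23/39*1/15 = 3/13 = pi_P  (ok)
  3/13*1/3 + 7/39*2/15 + 23/39*2/15 = 7/39 = pi_Q  (ok)
  3/13*1/5 + 7/39*2/5 + 23/39*4/5 = 23/39 = pi_R  (ok)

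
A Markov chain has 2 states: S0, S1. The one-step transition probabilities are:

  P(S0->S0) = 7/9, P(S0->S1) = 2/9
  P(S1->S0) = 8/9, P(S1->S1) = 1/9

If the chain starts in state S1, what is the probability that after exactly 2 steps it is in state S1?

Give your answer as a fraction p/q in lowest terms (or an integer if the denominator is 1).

Computing P^2 by repeated multiplication:
P^1 =
  S0: [7/9, 2/9]
  S1: [8/9, 1/9]
P^2 =
  S0: [65/81, 16/81]
  S1: [64/81, 17/81]

(P^2)[S1 -> S1] = 17/81

Answer: 17/81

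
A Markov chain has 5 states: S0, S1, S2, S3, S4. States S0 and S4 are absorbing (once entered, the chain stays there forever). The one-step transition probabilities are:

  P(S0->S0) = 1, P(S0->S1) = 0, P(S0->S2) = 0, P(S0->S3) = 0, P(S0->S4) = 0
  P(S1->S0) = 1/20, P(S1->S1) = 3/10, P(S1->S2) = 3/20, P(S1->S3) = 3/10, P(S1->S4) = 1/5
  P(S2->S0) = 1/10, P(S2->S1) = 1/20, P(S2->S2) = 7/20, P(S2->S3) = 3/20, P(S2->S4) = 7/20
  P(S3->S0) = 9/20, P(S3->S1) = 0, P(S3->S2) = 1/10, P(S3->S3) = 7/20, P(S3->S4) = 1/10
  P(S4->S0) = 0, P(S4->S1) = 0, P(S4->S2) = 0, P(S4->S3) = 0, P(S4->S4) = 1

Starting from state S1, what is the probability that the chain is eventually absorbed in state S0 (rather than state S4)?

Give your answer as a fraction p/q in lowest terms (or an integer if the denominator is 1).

Answer: 1048/2231

Derivation:
Let a_i = P(absorbed in S0 | start in state i).
Boundary conditions: a_S0 = 1, a_S4 = 0.
For each transient state i, a_i = sum_j P(i->j) * a_j:
  a_S1 = 1/20*a_S0 + 3/10*a_S1 + 3/20*a_S2 + 3/10*a_S3 + 1/5*a_S4
  a_S2 = 1/10*a_S0 + 1/20*a_S1 + 7/20*a_S2 + 3/20*a_S3 + 7/20*a_S4
  a_S3 = 9/20*a_S0 + 0*a_S1 + 1/10*a_S2 + 7/20*a_S3 + 1/10*a_S4

Substituting a_S0 = 1 and a_S4 = 0, rearrange to (I - Q) a = r where r[i] = P(i -> S0):
  [7/10, -3/20, -3/10] . (a_S1, a_S2, a_S3) = 1/20
  [-1/20, 13/20, -3/20] . (a_S1, a_S2, a_S3) = 1/10
  [0, -1/10, 13/20] . (a_S1, a_S2, a_S3) = 9/20

Solving yields:
  a_S1 = 1048/2231
  a_S2 = 809/2231
  a_S3 = 1669/2231

Starting state is S1, so the absorption probability is a_S1 = 1048/2231.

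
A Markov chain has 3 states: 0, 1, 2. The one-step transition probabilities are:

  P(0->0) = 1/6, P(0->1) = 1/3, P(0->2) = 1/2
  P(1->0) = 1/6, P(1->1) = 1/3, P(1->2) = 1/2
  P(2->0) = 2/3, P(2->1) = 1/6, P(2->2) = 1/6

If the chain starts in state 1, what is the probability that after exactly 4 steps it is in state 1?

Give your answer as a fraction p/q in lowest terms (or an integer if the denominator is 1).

Answer: 29/108

Derivation:
Computing P^4 by repeated multiplication:
P^1 =
  0: [1/6, 1/3, 1/2]
  1: [1/6, 1/3, 1/2]
  2: [2/3, 1/6, 1/6]
P^2 =
  0: [5/12, 1/4, 1/3]
  1: [5/12, 1/4, 1/3]
  2: [1/4, 11/36, 4/9]
P^3 =
  0: [1/3, 5/18, 7/18]
  1: [1/3, 5/18, 7/18]
  2: [7/18, 7/27, 19/54]
P^4 =
  0: [13/36, 29/108, 10/27]
  1: [13/36, 29/108, 10/27]
  2: [37/108, 89/324, 31/81]

(P^4)[1 -> 1] = 29/108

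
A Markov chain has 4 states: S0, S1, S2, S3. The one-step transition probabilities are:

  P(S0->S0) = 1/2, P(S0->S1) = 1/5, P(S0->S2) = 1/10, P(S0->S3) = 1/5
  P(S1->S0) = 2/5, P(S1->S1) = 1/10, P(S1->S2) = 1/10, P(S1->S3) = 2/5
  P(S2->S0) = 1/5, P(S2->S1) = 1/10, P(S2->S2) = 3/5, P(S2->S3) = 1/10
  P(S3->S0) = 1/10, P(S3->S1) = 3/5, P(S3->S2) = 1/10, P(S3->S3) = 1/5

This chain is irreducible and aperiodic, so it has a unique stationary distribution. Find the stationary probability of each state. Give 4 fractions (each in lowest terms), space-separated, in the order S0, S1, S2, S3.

Answer: 11/34 21/85 1/5 39/170

Derivation:
The stationary distribution satisfies pi = pi * P, i.e.:
  pi_S0 = 1/2*pi_S0 + 2/5*pi_S1 + 1/5*pi_S2 + 1/10*pi_S3
  pi_S1 = 1/5*pi_S0 + 1/10*pi_S1 + 1/10*pi_S2 + 3/5*pi_S3
  pi_S2 = 1/10*pi_S0 + 1/10*pi_S1 + 3/5*pi_S2 + 1/10*pi_S3
  pi_S3 = 1/5*pi_S0 + 2/5*pi_S1 + 1/10*pi_S2 + 1/5*pi_S3
with normalization: pi_S0 + pi_S1 + pi_S2 + pi_S3 = 1.

Using the first 3 balance equations plus normalization, the linear system A*pi = b is:
  [-1/2, 2/5, 1/5, 1/10] . pi = 0
  [1/5, -9/10, 1/10, 3/5] . pi = 0
  [1/10, 1/10, -2/5, 1/10] . pi = 0
  [1, 1, 1, 1] . pi = 1

Solving yields:
  pi_S0 = 11/34
  pi_S1 = 21/85
  pi_S2 = 1/5
  pi_S3 = 39/170

Verification (pi * P):
  11/34*1/2 + 21/85*2/5 + 1/5*1/5 + 39/170*1/10 = 11/34 = pi_S0  (ok)
  11/34*1/5 + 21/85*1/10 + 1/5*1/10 + 39/170*3/5 = 21/85 = pi_S1  (ok)
  11/34*1/10 + 21/85*1/10 + 1/5*3/5 + 39/170*1/10 = 1/5 = pi_S2  (ok)
  11/34*1/5 + 21/85*2/5 + 1/5*1/10 + 39/170*1/5 = 39/170 = pi_S3  (ok)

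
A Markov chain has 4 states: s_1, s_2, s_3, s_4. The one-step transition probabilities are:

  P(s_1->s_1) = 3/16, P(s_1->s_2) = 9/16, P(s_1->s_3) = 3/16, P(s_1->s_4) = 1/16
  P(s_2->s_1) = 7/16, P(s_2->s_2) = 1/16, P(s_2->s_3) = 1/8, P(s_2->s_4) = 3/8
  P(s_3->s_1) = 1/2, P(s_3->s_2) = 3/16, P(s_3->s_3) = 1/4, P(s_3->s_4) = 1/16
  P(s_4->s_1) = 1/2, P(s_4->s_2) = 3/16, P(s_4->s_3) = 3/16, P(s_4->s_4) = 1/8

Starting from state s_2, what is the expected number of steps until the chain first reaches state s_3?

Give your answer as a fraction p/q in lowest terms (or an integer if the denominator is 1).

Let h_i = expected steps to first reach s_3 from state i.
Boundary: h_s_3 = 0.
First-step equations for the other states:
  h_s_1 = 1 + 3/16*h_s_1 + 9/16*h_s_2 + 3/16*h_s_3 + 1/16*h_s_4
  h_s_2 = 1 + 7/16*h_s_1 + 1/16*h_s_2 + 1/8*h_s_3 + 3/8*h_s_4
  h_s_4 = 1 + 1/2*h_s_1 + 3/16*h_s_2 + 3/16*h_s_3 + 1/8*h_s_4

Substituting h_s_3 = 0 and rearranging gives the linear system (I - Q) h = 1:
  [13/16, -9/16, -1/16] . (h_s_1, h_s_2, h_s_4) = 1
  [-7/16, 15/16, -3/8] . (h_s_1, h_s_2, h_s_4) = 1
  [-1/2, -3/16, 7/8] . (h_s_1, h_s_2, h_s_4) = 1

Solving yields:
  h_s_1 = 2080/347
  h_s_2 = 2160/347
  h_s_4 = 2048/347

Starting state is s_2, so the expected hitting time is h_s_2 = 2160/347.

Answer: 2160/347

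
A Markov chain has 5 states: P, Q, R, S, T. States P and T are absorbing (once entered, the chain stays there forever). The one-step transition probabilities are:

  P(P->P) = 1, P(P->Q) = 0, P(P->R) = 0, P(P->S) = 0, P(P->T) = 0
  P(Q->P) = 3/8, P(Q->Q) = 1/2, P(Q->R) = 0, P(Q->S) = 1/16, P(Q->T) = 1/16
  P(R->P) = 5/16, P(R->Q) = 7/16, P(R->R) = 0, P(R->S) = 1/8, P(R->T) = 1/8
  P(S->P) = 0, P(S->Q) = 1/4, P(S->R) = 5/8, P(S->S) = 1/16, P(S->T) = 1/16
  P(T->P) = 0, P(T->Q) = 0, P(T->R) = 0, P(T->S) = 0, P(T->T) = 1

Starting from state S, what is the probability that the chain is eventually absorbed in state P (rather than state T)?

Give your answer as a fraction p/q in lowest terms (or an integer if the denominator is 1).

Answer: 602/813

Derivation:
Let a_i = P(absorbed in P | start in state i).
Boundary conditions: a_P = 1, a_T = 0.
For each transient state i, a_i = sum_j P(i->j) * a_j:
  a_Q = 3/8*a_P + 1/2*a_Q + 0*a_R + 1/16*a_S + 1/16*a_T
  a_R = 5/16*a_P + 7/16*a_Q + 0*a_R + 1/8*a_S + 1/8*a_T
  a_S = 0*a_P + 1/4*a_Q + 5/8*a_R + 1/16*a_S + 1/16*a_T

Substituting a_P = 1 and a_T = 0, rearrange to (I - Q) a = r where r[i] = P(i -> P):
  [1/2, 0, -1/16] . (a_Q, a_R, a_S) = 3/8
  [-7/16, 1, -1/8] . (a_Q, a_R, a_S) = 5/16
  [-1/4, -5/8, 15/16] . (a_Q, a_R, a_S) = 0

Solving yields:
  a_Q = 685/813
  a_R = 629/813
  a_S = 602/813

Starting state is S, so the absorption probability is a_S = 602/813.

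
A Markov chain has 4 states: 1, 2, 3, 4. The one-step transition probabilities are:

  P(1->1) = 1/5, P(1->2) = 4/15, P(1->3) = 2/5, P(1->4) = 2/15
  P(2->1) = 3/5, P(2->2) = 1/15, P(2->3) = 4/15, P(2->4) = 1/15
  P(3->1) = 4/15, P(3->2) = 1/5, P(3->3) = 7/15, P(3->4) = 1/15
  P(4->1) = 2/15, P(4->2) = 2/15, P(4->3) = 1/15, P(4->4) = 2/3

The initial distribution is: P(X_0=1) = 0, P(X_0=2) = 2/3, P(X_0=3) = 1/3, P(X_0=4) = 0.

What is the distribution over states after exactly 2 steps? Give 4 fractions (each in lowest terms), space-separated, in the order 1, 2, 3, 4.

Propagating the distribution step by step (d_{t+1} = d_t * P):
d_0 = (1=0, 2=2/3, 3=1/3, 4=0)
  d_1[1] = 0*1/5 + 2/3*3/5 + 1/3*4/15 + 0*2/15 = 22/45
  d_1[2] = 0*4/15 + 2/3*1/15 + 1/3*1/5 + 0*2/15 = 1/9
  d_1[3] = 0*2/5 + 2/3*4/15 + 1/3*7/15 + 0*1/15 = 1/3
  d_1[4] = 0*2/15 + 2/3*1/15 + 1/3*1/15 + 0*2/3 = 1/15
d_1 = (1=22/45, 2=1/9, 3=1/3, 4=1/15)
  d_2[1] = 22/45*1/5 + 1/9*3/5 + 1/3*4/15 + 1/15*2/15 = 59/225
  d_2[2] = 22/45*4/15 + 1/9*1/15 + 1/3*1/5 + 1/15*2/15 = 16/75
  d_2[3] = 22/45*2/5 + 1/9*4/15 + 1/3*7/15 + 1/15*1/15 = 52/135
  d_2[4] = 22/45*2/15 + 1/9*1/15 + 1/3*1/15 + 1/15*2/3 = 94/675
d_2 = (1=59/225, 2=16/75, 3=52/135, 4=94/675)

Answer: 59/225 16/75 52/135 94/675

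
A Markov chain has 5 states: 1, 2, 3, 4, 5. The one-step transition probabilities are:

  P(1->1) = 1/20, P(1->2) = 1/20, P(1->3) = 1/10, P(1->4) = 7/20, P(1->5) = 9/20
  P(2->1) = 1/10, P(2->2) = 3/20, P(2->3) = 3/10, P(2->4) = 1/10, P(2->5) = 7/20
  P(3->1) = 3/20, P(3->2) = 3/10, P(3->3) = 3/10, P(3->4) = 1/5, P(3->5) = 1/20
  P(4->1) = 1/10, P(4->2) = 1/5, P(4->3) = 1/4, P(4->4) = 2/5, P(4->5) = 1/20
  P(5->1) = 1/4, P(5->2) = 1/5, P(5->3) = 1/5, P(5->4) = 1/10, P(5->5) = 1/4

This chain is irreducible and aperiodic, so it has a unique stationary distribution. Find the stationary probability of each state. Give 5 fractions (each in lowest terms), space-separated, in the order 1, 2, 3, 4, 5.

Answer: 2861/21076 2045/10538 10169/42152 4759/21076 8563/42152

Derivation:
The stationary distribution satisfies pi = pi * P, i.e.:
  pi_1 = 1/20*pi_1 + 1/10*pi_2 + 3/20*pi_3 + 1/10*pi_4 + 1/4*pi_5
  pi_2 = 1/20*pi_1 + 3/20*pi_2 + 3/10*pi_3 + 1/5*pi_4 + 1/5*pi_5
  pi_3 = 1/10*pi_1 + 3/10*pi_2 + 3/10*pi_3 + 1/4*pi_4 + 1/5*pi_5
  pi_4 = 7/20*pi_1 + 1/10*pi_2 + 1/5*pi_3 + 2/5*pi_4 + 1/10*pi_5
  pi_5 = 9/20*pi_1 + 7/20*pi_2 + 1/20*pi_3 + 1/20*pi_4 + 1/4*pi_5
with normalization: pi_1 + pi_2 + pi_3 + pi_4 + pi_5 = 1.

Using the first 4 balance equations plus normalization, the linear system A*pi = b is:
  [-19/20, 1/10, 3/20, 1/10, 1/4] . pi = 0
  [1/20, -17/20, 3/10, 1/5, 1/5] . pi = 0
  [1/10, 3/10, -7/10, 1/4, 1/5] . pi = 0
  [7/20, 1/10, 1/5, -3/5, 1/10] . pi = 0
  [1, 1, 1, 1, 1] . pi = 1

Solving yields:
  pi_1 = 2861/21076
  pi_2 = 2045/10538
  pi_3 = 10169/42152
  pi_4 = 4759/21076
  pi_5 = 8563/42152

Verification (pi * P):
  2861/21076*1/20 + 2045/10538*1/10 + 10169/42152*3/20 + 4759/21076*1/10 + 8563/42152*1/4 = 2861/21076 = pi_1  (ok)
  2861/21076*1/20 + 2045/10538*3/20 + 10169/42152*3/10 + 4759/21076*1/5 + 8563/42152*1/5 = 2045/10538 = pi_2  (ok)
  2861/21076*1/10 + 2045/10538*3/10 + 10169/42152*3/10 + 4759/21076*1/4 + 8563/42152*1/5 = 10169/42152 = pi_3  (ok)
  2861/21076*7/20 + 2045/10538*1/10 + 10169/42152*1/5 + 4759/21076*2/5 + 8563/42152*1/10 = 4759/21076 = pi_4  (ok)
  2861/21076*9/20 + 2045/10538*7/20 + 10169/42152*1/20 + 4759/21076*1/20 + 8563/42152*1/4 = 8563/42152 = pi_5  (ok)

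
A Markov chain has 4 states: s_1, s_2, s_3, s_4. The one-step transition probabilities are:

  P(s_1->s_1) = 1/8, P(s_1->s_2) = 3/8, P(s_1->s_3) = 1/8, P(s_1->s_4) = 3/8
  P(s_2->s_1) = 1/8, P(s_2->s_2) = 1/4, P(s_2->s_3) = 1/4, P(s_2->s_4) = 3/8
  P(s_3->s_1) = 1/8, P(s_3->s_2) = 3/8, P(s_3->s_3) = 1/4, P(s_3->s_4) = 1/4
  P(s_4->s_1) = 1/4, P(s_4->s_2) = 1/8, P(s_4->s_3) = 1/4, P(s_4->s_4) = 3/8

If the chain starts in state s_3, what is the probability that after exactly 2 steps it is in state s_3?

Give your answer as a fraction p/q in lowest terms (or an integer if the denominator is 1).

Computing P^2 by repeated multiplication:
P^1 =
  s_1: [1/8, 3/8, 1/8, 3/8]
  s_2: [1/8, 1/4, 1/4, 3/8]
  s_3: [1/8, 3/8, 1/4, 1/4]
  s_4: [1/4, 1/8, 1/4, 3/8]
P^2 =
  s_1: [11/64, 15/64, 15/64, 23/64]
  s_2: [11/64, 1/4, 15/64, 11/32]
  s_3: [5/32, 17/64, 15/64, 11/32]
  s_4: [11/64, 17/64, 7/32, 11/32]

(P^2)[s_3 -> s_3] = 15/64

Answer: 15/64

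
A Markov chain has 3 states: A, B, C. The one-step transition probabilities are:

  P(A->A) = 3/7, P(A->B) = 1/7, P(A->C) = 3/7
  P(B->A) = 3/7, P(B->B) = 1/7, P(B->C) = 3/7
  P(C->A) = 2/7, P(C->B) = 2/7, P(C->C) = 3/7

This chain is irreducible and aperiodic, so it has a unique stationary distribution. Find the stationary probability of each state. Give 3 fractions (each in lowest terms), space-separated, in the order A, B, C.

The stationary distribution satisfies pi = pi * P, i.e.:
  pi_A = 3/7*pi_A + 3/7*pi_B + 2/7*pi_C
  pi_B = 1/7*pi_A + 1/7*pi_B + 2/7*pi_C
  pi_C = 3/7*pi_A + 3/7*pi_B + 3/7*pi_C
with normalization: pi_A + pi_B + pi_C = 1.

Using the first 2 balance equations plus normalization, the linear system A*pi = b is:
  [-4/7, 3/7, 2/7] . pi = 0
  [1/7, -6/7, 2/7] . pi = 0
  [1, 1, 1] . pi = 1

Solving yields:
  pi_A = 18/49
  pi_B = 10/49
  pi_C = 3/7

Verification (pi * P):
  18/49*3/7 + 10/49*3/7 + 3/7*2/7 = 18/49 = pi_A  (ok)
  18/49*1/7 + 10/49*1/7 + 3/7*2/7 = 10/49 = pi_B  (ok)
  18/49*3/7 + 10/49*3/7 + 3/7*3/7 = 3/7 = pi_C  (ok)

Answer: 18/49 10/49 3/7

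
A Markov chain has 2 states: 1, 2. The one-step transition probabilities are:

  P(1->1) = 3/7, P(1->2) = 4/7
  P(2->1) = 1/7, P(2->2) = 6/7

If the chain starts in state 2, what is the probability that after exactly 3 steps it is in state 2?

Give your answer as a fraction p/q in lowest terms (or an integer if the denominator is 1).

Computing P^3 by repeated multiplication:
P^1 =
  1: [3/7, 4/7]
  2: [1/7, 6/7]
P^2 =
  1: [13/49, 36/49]
  2: [9/49, 40/49]
P^3 =
  1: [75/343, 268/343]
  2: [67/343, 276/343]

(P^3)[2 -> 2] = 276/343

Answer: 276/343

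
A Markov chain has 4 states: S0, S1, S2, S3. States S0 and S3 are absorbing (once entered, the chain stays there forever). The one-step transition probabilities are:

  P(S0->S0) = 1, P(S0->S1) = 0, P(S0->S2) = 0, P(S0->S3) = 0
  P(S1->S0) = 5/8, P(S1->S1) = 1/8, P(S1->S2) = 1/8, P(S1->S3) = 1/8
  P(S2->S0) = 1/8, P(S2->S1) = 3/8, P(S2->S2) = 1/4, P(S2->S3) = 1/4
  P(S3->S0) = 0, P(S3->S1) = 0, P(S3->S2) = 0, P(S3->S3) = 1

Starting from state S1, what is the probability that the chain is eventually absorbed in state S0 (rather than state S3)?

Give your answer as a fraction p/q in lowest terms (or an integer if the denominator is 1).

Let a_i = P(absorbed in S0 | start in state i).
Boundary conditions: a_S0 = 1, a_S3 = 0.
For each transient state i, a_i = sum_j P(i->j) * a_j:
  a_S1 = 5/8*a_S0 + 1/8*a_S1 + 1/8*a_S2 + 1/8*a_S3
  a_S2 = 1/8*a_S0 + 3/8*a_S1 + 1/4*a_S2 + 1/4*a_S3

Substituting a_S0 = 1 and a_S3 = 0, rearrange to (I - Q) a = r where r[i] = P(i -> S0):
  [7/8, -1/8] . (a_S1, a_S2) = 5/8
  [-3/8, 3/4] . (a_S1, a_S2) = 1/8

Solving yields:
  a_S1 = 31/39
  a_S2 = 22/39

Starting state is S1, so the absorption probability is a_S1 = 31/39.

Answer: 31/39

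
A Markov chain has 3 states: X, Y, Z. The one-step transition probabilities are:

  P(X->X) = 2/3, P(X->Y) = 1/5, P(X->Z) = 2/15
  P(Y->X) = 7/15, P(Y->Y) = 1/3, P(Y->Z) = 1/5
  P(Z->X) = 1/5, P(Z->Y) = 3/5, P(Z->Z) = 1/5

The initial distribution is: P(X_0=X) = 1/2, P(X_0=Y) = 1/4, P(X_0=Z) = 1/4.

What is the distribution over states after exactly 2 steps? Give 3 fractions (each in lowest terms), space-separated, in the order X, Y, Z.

Propagating the distribution step by step (d_{t+1} = d_t * P):
d_0 = (X=1/2, Y=1/4, Z=1/4)
  d_1[X] = 1/2*2/3 + 1/4*7/15 + 1/4*1/5 = 1/2
  d_1[Y] = 1/2*1/5 + 1/4*1/3 + 1/4*3/5 = 1/3
  d_1[Z] = 1/2*2/15 + 1/4*1/5 + 1/4*1/5 = 1/6
d_1 = (X=1/2, Y=1/3, Z=1/6)
  d_2[X] = 1/2*2/3 + 1/3*7/15 + 1/6*1/5 = 47/90
  d_2[Y] = 1/2*1/5 + 1/3*1/3 + 1/6*3/5 = 14/45
  d_2[Z] = 1/2*2/15 + 1/3*1/5 + 1/6*1/5 = 1/6
d_2 = (X=47/90, Y=14/45, Z=1/6)

Answer: 47/90 14/45 1/6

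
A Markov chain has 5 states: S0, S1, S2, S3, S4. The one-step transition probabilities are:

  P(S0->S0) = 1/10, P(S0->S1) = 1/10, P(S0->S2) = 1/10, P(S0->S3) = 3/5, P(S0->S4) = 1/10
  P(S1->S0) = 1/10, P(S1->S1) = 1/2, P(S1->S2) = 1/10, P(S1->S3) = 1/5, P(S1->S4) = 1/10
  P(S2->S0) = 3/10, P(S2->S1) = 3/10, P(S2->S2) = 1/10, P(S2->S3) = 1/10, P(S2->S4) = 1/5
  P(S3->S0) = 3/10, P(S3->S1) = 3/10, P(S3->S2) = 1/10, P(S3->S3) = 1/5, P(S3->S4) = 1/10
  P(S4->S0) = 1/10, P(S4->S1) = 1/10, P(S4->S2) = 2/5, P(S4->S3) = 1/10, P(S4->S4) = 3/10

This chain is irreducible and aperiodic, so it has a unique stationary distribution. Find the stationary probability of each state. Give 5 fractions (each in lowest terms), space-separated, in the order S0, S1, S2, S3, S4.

Answer: 57/322 95/322 1/7 39/161 1/7

Derivation:
The stationary distribution satisfies pi = pi * P, i.e.:
  pi_S0 = 1/10*pi_S0 + 1/10*pi_S1 + 3/10*pi_S2 + 3/10*pi_S3 + 1/10*pi_S4
  pi_S1 = 1/10*pi_S0 + 1/2*pi_S1 + 3/10*pi_S2 + 3/10*pi_S3 + 1/10*pi_S4
  pi_S2 = 1/10*pi_S0 + 1/10*pi_S1 + 1/10*pi_S2 + 1/10*pi_S3 + 2/5*pi_S4
  pi_S3 = 3/5*pi_S0 + 1/5*pi_S1 + 1/10*pi_S2 + 1/5*pi_S3 + 1/10*pi_S4
  pi_S4 = 1/10*pi_S0 + 1/10*pi_S1 + 1/5*pi_S2 + 1/10*pi_S3 + 3/10*pi_S4
with normalization: pi_S0 + pi_S1 + pi_S2 + pi_S3 + pi_S4 = 1.

Using the first 4 balance equations plus normalization, the linear system A*pi = b is:
  [-9/10, 1/10, 3/10, 3/10, 1/10] . pi = 0
  [1/10, -1/2, 3/10, 3/10, 1/10] . pi = 0
  [1/10, 1/10, -9/10, 1/10, 2/5] . pi = 0
  [3/5, 1/5, 1/10, -4/5, 1/10] . pi = 0
  [1, 1, 1, 1, 1] . pi = 1

Solving yields:
  pi_S0 = 57/322
  pi_S1 = 95/322
  pi_S2 = 1/7
  pi_S3 = 39/161
  pi_S4 = 1/7

Verification (pi * P):
  57/322*1/10 + 95/322*1/10 + 1/7*3/10 + 39/161*3/10 + 1/7*1/10 = 57/322 = pi_S0  (ok)
  57/322*1/10 + 95/322*1/2 + 1/7*3/10 + 39/161*3/10 + 1/7*1/10 = 95/322 = pi_S1  (ok)
  57/322*1/10 + 95/322*1/10 + 1/7*1/10 + 39/161*1/10 + 1/7*2/5 = 1/7 = pi_S2  (ok)
  57/322*3/5 + 95/322*1/5 + 1/7*1/10 + 39/161*1/5 + 1/7*1/10 = 39/161 = pi_S3  (ok)
  57/322*1/10 + 95/322*1/10 + 1/7*1/5 + 39/161*1/10 + 1/7*3/10 = 1/7 = pi_S4  (ok)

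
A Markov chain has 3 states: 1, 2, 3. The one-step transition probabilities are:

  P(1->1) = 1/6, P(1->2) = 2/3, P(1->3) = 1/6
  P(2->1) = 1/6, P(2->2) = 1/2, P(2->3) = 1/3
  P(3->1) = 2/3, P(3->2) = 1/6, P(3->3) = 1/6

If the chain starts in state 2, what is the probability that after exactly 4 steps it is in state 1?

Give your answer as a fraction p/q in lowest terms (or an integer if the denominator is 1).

Computing P^4 by repeated multiplication:
P^1 =
  1: [1/6, 2/3, 1/6]
  2: [1/6, 1/2, 1/3]
  3: [2/3, 1/6, 1/6]
P^2 =
  1: [1/4, 17/36, 5/18]
  2: [1/3, 5/12, 1/4]
  3: [1/4, 5/9, 7/36]
P^3 =
  1: [11/36, 97/216, 53/216]
  2: [7/24, 17/36, 17/72]
  3: [19/72, 103/216, 7/27]
P^4 =
  1: [125/432, 38/81, 313/1296]
  2: [41/144, 203/432, 53/216]
  3: [8/27, 593/1296, 319/1296]

(P^4)[2 -> 1] = 41/144

Answer: 41/144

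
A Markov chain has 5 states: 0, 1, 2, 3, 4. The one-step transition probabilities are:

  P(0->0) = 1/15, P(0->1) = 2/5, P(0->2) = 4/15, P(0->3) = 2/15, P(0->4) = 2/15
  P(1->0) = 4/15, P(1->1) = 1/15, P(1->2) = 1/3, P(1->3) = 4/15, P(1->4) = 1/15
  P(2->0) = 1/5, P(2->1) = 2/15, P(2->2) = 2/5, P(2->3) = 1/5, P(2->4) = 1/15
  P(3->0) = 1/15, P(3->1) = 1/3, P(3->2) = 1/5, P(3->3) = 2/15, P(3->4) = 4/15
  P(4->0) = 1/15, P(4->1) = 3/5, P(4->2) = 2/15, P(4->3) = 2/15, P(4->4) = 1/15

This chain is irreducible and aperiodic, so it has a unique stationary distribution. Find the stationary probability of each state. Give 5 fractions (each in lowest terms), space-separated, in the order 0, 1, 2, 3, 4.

Answer: 169/1085 54/217 64/217 202/1085 4/35

Derivation:
The stationary distribution satisfies pi = pi * P, i.e.:
  pi_0 = 1/15*pi_0 + 4/15*pi_1 + 1/5*pi_2 + 1/15*pi_3 + 1/15*pi_4
  pi_1 = 2/5*pi_0 + 1/15*pi_1 + 2/15*pi_2 + 1/3*pi_3 + 3/5*pi_4
  pi_2 = 4/15*pi_0 + 1/3*pi_1 + 2/5*pi_2 + 1/5*pi_3 + 2/15*pi_4
  pi_3 = 2/15*pi_0 + 4/15*pi_1 + 1/5*pi_2 + 2/15*pi_3 + 2/15*pi_4
  pi_4 = 2/15*pi_0 + 1/15*pi_1 + 1/15*pi_2 + 4/15*pi_3 + 1/15*pi_4
with normalization: pi_0 + pi_1 + pi_2 + pi_3 + pi_4 = 1.

Using the first 4 balance equations plus normalization, the linear system A*pi = b is:
  [-14/15, 4/15, 1/5, 1/15, 1/15] . pi = 0
  [2/5, -14/15, 2/15, 1/3, 3/5] . pi = 0
  [4/15, 1/3, -3/5, 1/5, 2/15] . pi = 0
  [2/15, 4/15, 1/5, -13/15, 2/15] . pi = 0
  [1, 1, 1, 1, 1] . pi = 1

Solving yields:
  pi_0 = 169/1085
  pi_1 = 54/217
  pi_2 = 64/217
  pi_3 = 202/1085
  pi_4 = 4/35

Verification (pi * P):
  169/1085*1/15 + 54/217*4/15 + 64/217*1/5 + 202/1085*1/15 + 4/35*1/15 = 169/1085 = pi_0  (ok)
  169/1085*2/5 + 54/217*1/15 + 64/217*2/15 + 202/1085*1/3 + 4/35*3/5 = 54/217 = pi_1  (ok)
  169/1085*4/15 + 54/217*1/3 + 64/217*2/5 + 202/1085*1/5 + 4/35*2/15 = 64/217 = pi_2  (ok)
  169/1085*2/15 + 54/217*4/15 + 64/217*1/5 + 202/1085*2/15 + 4/35*2/15 = 202/1085 = pi_3  (ok)
  169/1085*2/15 + 54/217*1/15 + 64/217*1/15 + 202/1085*4/15 + 4/35*1/15 = 4/35 = pi_4  (ok)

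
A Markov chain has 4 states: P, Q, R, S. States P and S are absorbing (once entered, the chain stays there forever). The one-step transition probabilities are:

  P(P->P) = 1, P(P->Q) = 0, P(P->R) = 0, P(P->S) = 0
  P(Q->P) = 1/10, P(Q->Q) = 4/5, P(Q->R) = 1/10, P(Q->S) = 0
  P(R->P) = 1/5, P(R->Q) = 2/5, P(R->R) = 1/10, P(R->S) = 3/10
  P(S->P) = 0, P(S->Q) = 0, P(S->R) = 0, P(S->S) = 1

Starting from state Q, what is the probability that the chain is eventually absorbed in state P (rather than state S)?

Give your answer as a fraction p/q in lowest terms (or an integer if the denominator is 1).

Answer: 11/14

Derivation:
Let a_i = P(absorbed in P | start in state i).
Boundary conditions: a_P = 1, a_S = 0.
For each transient state i, a_i = sum_j P(i->j) * a_j:
  a_Q = 1/10*a_P + 4/5*a_Q + 1/10*a_R + 0*a_S
  a_R = 1/5*a_P + 2/5*a_Q + 1/10*a_R + 3/10*a_S

Substituting a_P = 1 and a_S = 0, rearrange to (I - Q) a = r where r[i] = P(i -> P):
  [1/5, -1/10] . (a_Q, a_R) = 1/10
  [-2/5, 9/10] . (a_Q, a_R) = 1/5

Solving yields:
  a_Q = 11/14
  a_R = 4/7

Starting state is Q, so the absorption probability is a_Q = 11/14.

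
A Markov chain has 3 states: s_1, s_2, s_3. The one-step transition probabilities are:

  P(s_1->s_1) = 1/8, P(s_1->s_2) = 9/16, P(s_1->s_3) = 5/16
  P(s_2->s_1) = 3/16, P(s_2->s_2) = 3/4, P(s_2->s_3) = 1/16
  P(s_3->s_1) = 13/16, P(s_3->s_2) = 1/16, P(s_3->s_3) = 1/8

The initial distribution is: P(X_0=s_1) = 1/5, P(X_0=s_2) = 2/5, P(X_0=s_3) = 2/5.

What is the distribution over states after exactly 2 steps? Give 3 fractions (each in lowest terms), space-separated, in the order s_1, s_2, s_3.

Answer: 79/320 737/1280 227/1280

Derivation:
Propagating the distribution step by step (d_{t+1} = d_t * P):
d_0 = (s_1=1/5, s_2=2/5, s_3=2/5)
  d_1[s_1] = 1/5*1/8 + 2/5*3/16 + 2/5*13/16 = 17/40
  d_1[s_2] = 1/5*9/16 + 2/5*3/4 + 2/5*1/16 = 7/16
  d_1[s_3] = 1/5*5/16 + 2/5*1/16 + 2/5*1/8 = 11/80
d_1 = (s_1=17/40, s_2=7/16, s_3=11/80)
  d_2[s_1] = 17/40*1/8 + 7/16*3/16 + 11/80*13/16 = 79/320
  d_2[s_2] = 17/40*9/16 + 7/16*3/4 + 11/80*1/16 = 737/1280
  d_2[s_3] = 17/40*5/16 + 7/16*1/16 + 11/80*1/8 = 227/1280
d_2 = (s_1=79/320, s_2=737/1280, s_3=227/1280)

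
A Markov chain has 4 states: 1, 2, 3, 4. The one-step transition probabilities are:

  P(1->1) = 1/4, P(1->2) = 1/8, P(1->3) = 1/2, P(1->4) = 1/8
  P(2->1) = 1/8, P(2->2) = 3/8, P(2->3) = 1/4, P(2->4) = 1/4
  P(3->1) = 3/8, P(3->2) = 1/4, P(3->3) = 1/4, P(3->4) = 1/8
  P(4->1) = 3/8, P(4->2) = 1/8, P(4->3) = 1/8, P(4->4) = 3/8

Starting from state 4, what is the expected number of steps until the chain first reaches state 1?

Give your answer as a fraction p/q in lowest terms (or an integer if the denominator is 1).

Let h_i = expected steps to first reach 1 from state i.
Boundary: h_1 = 0.
First-step equations for the other states:
  h_2 = 1 + 1/8*h_1 + 3/8*h_2 + 1/4*h_3 + 1/4*h_4
  h_3 = 1 + 3/8*h_1 + 1/4*h_2 + 1/4*h_3 + 1/8*h_4
  h_4 = 1 + 3/8*h_1 + 1/8*h_2 + 1/8*h_3 + 3/8*h_4

Substituting h_1 = 0 and rearranging gives the linear system (I - Q) h = 1:
  [5/8, -1/4, -1/4] . (h_2, h_3, h_4) = 1
  [-1/4, 3/4, -1/8] . (h_2, h_3, h_4) = 1
  [-1/8, -1/8, 5/8] . (h_2, h_3, h_4) = 1

Solving yields:
  h_2 = 440/107
  h_3 = 344/107
  h_4 = 328/107

Starting state is 4, so the expected hitting time is h_4 = 328/107.

Answer: 328/107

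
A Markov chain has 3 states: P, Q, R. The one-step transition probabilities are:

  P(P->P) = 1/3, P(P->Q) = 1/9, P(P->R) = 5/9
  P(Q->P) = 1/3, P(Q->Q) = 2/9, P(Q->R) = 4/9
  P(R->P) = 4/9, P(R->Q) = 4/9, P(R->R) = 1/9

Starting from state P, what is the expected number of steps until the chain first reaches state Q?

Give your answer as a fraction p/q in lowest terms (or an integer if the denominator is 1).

Answer: 117/28

Derivation:
Let h_i = expected steps to first reach Q from state i.
Boundary: h_Q = 0.
First-step equations for the other states:
  h_P = 1 + 1/3*h_P + 1/9*h_Q + 5/9*h_R
  h_R = 1 + 4/9*h_P + 4/9*h_Q + 1/9*h_R

Substituting h_Q = 0 and rearranging gives the linear system (I - Q) h = 1:
  [2/3, -5/9] . (h_P, h_R) = 1
  [-4/9, 8/9] . (h_P, h_R) = 1

Solving yields:
  h_P = 117/28
  h_R = 45/14

Starting state is P, so the expected hitting time is h_P = 117/28.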